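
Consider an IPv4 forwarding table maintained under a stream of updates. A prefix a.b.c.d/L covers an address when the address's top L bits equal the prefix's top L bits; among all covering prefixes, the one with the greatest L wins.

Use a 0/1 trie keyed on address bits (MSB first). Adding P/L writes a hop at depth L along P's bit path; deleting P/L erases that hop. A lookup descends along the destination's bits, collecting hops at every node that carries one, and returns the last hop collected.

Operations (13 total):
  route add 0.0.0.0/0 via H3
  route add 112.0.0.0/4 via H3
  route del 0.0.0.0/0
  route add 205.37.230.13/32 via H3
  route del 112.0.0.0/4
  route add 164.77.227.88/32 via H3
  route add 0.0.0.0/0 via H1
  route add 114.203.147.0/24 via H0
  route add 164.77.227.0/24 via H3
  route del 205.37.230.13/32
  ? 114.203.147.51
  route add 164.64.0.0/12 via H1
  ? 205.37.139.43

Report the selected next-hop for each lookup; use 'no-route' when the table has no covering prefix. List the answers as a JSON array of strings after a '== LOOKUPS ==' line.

Trace:
  + 0.0.0.0/0 (H3) depth=0
  + 112.0.0.0/4 (H3) depth=4
  - 0.0.0.0/0 clear@0
  + 205.37.230.13/32 (H3) depth=32
  - 112.0.0.0/4 clear@4
  + 164.77.227.88/32 (H3) depth=32
  + 0.0.0.0/0 (H1) depth=0
  + 114.203.147.0/24 (H0) depth=24
  + 164.77.227.0/24 (H3) depth=24
  - 205.37.230.13/32 clear@32
  lookup 114.203.147.51: bits 011100101100101110010011 walk d0:H1→d1:-→d2:-→d3:-→d4:-→d5:-→d6:-→d7:-→d8:-→d9:-→d10:-→d11:-→d12:-→d13:-→d14:-→d15:-→d16:-→d17:-→d18:-→d19:-→d20:-→d21:-→d22:-→d23:-→d24:H0 -> H0
  + 164.64.0.0/12 (H1) depth=12
  lookup 205.37.139.43: bits 11001101001001011 walk d0:H1→d1:-→d2:-→d3:-→d4:-→d5:-→d6:-→d7:-→d8:-→d9:-→d10:-→d11:-→d12:-→d13:-→d14:-→d15:-→d16:-→d17:- -> H1

== LOOKUPS ==
["H0","H1"]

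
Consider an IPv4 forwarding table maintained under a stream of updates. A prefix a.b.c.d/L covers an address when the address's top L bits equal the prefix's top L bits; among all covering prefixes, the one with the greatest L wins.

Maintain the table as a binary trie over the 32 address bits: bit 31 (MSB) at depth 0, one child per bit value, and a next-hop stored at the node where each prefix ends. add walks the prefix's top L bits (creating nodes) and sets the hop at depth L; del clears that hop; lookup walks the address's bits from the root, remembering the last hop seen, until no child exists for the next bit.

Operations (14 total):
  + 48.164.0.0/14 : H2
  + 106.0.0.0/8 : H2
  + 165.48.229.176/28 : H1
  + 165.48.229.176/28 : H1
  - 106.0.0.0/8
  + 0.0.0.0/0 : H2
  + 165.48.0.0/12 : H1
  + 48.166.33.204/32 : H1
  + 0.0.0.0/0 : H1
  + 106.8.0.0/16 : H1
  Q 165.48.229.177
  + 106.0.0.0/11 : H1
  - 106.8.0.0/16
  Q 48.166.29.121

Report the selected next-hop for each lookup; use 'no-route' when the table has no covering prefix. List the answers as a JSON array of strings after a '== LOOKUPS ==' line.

Trace:
  add 48.164.0.0/14 -> H2 at depth 14
  add 106.0.0.0/8 -> H2 at depth 8
  add 165.48.229.176/28 -> H1 at depth 28
  add 165.48.229.176/28 -> H1 at depth 28
  del 106.0.0.0/8 (clear depth 8)
  add 0.0.0.0/0 -> H2 at depth 0
  add 165.48.0.0/12 -> H1 at depth 12
  add 48.166.33.204/32 -> H1 at depth 32
  add 0.0.0.0/0 -> H1 at depth 0
  add 106.8.0.0/16 -> H1 at depth 16
  lookup 165.48.229.177: bits 1010010100110000111001011011 walk d0:H1→d1:-→d2:-→d3:-→d4:-→d5:-→d6:-→d7:-→d8:-→d9:-→d10:-→d11:-→d12:H1→d13:-→d14:-→d15:-→d16:-→d17:-→d18:-→d19:-→d20:-→d21:-→d22:-→d23:-→d24:-→d25:-→d26:-→d27:-→d28:H1 -> H1
  add 106.0.0.0/11 -> H1 at depth 11
  del 106.8.0.0/16 (clear depth 16)
  lookup 48.166.29.121: bits 001100001010011000 walk d0:H1→d1:-→d2:-→d3:-→d4:-→d5:-→d6:-→d7:-→d8:-→d9:-→d10:-→d11:-→d12:-→d13:-→d14:H2→d15:-→d16:-→d17:-→d18:- -> H2

== LOOKUPS ==
["H1","H2"]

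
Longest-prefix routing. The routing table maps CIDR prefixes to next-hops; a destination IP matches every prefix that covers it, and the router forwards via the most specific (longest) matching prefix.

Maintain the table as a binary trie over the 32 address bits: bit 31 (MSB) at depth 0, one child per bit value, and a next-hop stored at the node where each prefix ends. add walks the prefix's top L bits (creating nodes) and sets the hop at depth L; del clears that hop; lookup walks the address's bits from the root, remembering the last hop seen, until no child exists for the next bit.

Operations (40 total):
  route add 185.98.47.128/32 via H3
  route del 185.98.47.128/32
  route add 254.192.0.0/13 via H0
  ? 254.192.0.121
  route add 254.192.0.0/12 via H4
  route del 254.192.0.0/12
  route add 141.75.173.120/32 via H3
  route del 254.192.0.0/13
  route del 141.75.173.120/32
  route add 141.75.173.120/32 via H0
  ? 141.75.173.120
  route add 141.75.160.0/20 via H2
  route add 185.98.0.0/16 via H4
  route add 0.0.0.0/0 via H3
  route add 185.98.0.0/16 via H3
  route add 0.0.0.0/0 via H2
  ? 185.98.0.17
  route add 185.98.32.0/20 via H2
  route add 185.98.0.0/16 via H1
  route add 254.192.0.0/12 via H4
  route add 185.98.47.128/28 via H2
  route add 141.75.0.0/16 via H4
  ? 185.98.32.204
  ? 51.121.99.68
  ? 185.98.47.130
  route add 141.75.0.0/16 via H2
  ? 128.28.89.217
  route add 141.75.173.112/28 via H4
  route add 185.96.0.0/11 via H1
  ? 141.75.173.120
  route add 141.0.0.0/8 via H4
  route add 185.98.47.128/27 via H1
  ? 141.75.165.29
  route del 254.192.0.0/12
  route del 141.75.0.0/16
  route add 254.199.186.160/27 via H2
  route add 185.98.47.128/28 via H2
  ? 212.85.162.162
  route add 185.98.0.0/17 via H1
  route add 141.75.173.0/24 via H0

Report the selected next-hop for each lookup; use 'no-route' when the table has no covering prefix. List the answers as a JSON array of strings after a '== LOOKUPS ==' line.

Process each operation:
  add 185.98.47.128/32 -> H3 at depth 32
  - 185.98.47.128/32 clear@32
  add 254.192.0.0/13 -> H0 at depth 13
  lookup 254.192.0.121: bits 1111111011000 walk d0:-→d1:-→d2:-→d3:-→d4:-→d5:-→d6:-→d7:-→d8:-→d9:-→d10:-→d11:-→d12:-→d13:H0 -> H0
  add 254.192.0.0/12 -> H4 at depth 12
  - 254.192.0.0/12 clear@12
  add 141.75.173.120/32 -> H3 at depth 32
  - 254.192.0.0/13 clear@13
  - 141.75.173.120/32 clear@32
  add 141.75.173.120/32 -> H0 at depth 32
  lookup 141.75.173.120: bits 10001101010010111010110101111000 walk d0:-→d1:-→d2:-→d3:-→d4:-→d5:-→d6:-→d7:-→d8:-→d9:-→d10:-→d11:-→d12:-→d13:-→d14:-→d15:-→d16:-→d17:-→d18:-→d19:-→d20:-→d21:-→d22:-→d23:-→d24:-→d25:-→d26:-→d27:-→d28:-→d29:-→d30:-→d31:-→d32:H0 -> H0
  add 141.75.160.0/20 -> H2 at depth 20
  add 185.98.0.0/16 -> H4 at depth 16
  add 0.0.0.0/0 -> H3 at depth 0
  add 185.98.0.0/16 -> H3 at depth 16
  add 0.0.0.0/0 -> H2 at depth 0
  lookup 185.98.0.17: bits 101110010110001000 walk d0:H2→d1:-→d2:-→d3:-→d4:-→d5:-→d6:-→d7:-→d8:-→d9:-→d10:-→d11:-→d12:-→d13:-→d14:-→d15:-→d16:H3→d17:-→d18:- -> H3
  add 185.98.32.0/20 -> H2 at depth 20
  add 185.98.0.0/16 -> H1 at depth 16
  add 254.192.0.0/12 -> H4 at depth 12
  add 185.98.47.128/28 -> H2 at depth 28
  add 141.75.0.0/16 -> H4 at depth 16
  lookup 185.98.32.204: bits 10111001011000100010 walk d0:H2→d1:-→d2:-→d3:-→d4:-→d5:-→d6:-→d7:-→d8:-→d9:-→d10:-→d11:-→d12:-→d13:-→d14:-→d15:-→d16:H1→d17:-→d18:-→d19:-→d20:H2 -> H2
  lookup 51.121.99.68: bits ε walk d0:H2 -> H2
  lookup 185.98.47.130: bits 101110010110001000101111100000 walk d0:H2→d1:-→d2:-→d3:-→d4:-→d5:-→d6:-→d7:-→d8:-→d9:-→d10:-→d11:-→d12:-→d13:-→d14:-→d15:-→d16:H1→d17:-→d18:-→d19:-→d20:H2→d21:-→d22:-→d23:-→d24:-→d25:-→d26:-→d27:-→d28:H2→d29:-→d30:- -> H2
  add 141.75.0.0/16 -> H2 at depth 16
  lookup 128.28.89.217: bits 1000 walk d0:H2→d1:-→d2:-→d3:-→d4:- -> H2
  add 141.75.173.112/28 -> H4 at depth 28
  add 185.96.0.0/11 -> H1 at depth 11
  lookup 141.75.173.120: bits 10001101010010111010110101111000 walk d0:H2→d1:-→d2:-→d3:-→d4:-→d5:-→d6:-→d7:-→d8:-→d9:-→d10:-→d11:-→d12:-→d13:-→d14:-→d15:-→d16:H2→d17:-→d18:-→d19:-→d20:H2→d21:-→d22:-→d23:-→d24:-→d25:-→d26:-→d27:-→d28:H4→d29:-→d30:-→d31:-→d32:H0 -> H0
  add 141.0.0.0/8 -> H4 at depth 8
  add 185.98.47.128/27 -> H1 at depth 27
  lookup 141.75.165.29: bits 10001101010010111010 walk d0:H2→d1:-→d2:-→d3:-→d4:-→d5:-→d6:-→d7:-→d8:H4→d9:-→d10:-→d11:-→d12:-→d13:-→d14:-→d15:-→d16:H2→d17:-→d18:-→d19:-→d20:H2 -> H2
  - 254.192.0.0/12 clear@12
  - 141.75.0.0/16 clear@16
  add 254.199.186.160/27 -> H2 at depth 27
  add 185.98.47.128/28 -> H2 at depth 28
  lookup 212.85.162.162: bits 11 walk d0:H2→d1:-→d2:- -> H2
  add 185.98.0.0/17 -> H1 at depth 17
  add 141.75.173.0/24 -> H0 at depth 24

== LOOKUPS ==
["H0","H0","H3","H2","H2","H2","H2","H0","H2","H2"]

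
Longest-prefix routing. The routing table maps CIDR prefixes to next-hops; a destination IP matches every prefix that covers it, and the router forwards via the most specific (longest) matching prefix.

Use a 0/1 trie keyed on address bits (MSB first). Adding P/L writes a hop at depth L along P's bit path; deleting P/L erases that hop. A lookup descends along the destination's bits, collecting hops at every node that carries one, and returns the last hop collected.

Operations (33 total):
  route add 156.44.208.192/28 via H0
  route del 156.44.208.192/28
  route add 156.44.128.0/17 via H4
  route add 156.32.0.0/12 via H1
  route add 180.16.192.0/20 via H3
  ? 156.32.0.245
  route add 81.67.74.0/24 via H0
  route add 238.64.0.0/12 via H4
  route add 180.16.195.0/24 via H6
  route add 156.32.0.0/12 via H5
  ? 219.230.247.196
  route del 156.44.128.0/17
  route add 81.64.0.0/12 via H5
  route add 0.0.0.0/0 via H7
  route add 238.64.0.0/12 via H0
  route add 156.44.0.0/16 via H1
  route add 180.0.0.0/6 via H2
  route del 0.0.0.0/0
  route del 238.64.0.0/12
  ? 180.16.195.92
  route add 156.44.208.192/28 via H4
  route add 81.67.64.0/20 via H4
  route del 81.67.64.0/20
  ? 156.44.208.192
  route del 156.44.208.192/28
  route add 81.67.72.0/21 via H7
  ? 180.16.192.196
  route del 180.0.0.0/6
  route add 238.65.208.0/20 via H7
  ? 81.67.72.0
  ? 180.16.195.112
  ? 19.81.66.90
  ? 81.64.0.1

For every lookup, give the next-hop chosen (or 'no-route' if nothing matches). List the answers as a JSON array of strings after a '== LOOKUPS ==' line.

Process each operation:
  add 156.44.208.192/28 -> H0 at depth 28
  - 156.44.208.192/28 clear@28
  add 156.44.128.0/17 -> H4 at depth 17
  add 156.32.0.0/12 -> H1 at depth 12
  add 180.16.192.0/20 -> H3 at depth 20
  ? 156.32.0.245  path d0:-→d1:-→d2:-→d3:-→d4:-→d5:-→d6:-→d7:-→d8:-→d9:-→d10:-→d11:-→d12:H1  best=H1
  add 81.67.74.0/24 -> H0 at depth 24
  add 238.64.0.0/12 -> H4 at depth 12
  add 180.16.195.0/24 -> H6 at depth 24
  add 156.32.0.0/12 -> H5 at depth 12
  ? 219.230.247.196  path d0:-→d1:-→d2:-  best=no-route
  - 156.44.128.0/17 clear@17
  add 81.64.0.0/12 -> H5 at depth 12
  add 0.0.0.0/0 -> H7 at depth 0
  add 238.64.0.0/12 -> H0 at depth 12
  add 156.44.0.0/16 -> H1 at depth 16
  add 180.0.0.0/6 -> H2 at depth 6
  - 0.0.0.0/0 clear@0
  - 238.64.0.0/12 clear@12
  ? 180.16.195.92  path d0:-→d1:-→d2:-→d3:-→d4:-→d5:-→d6:H2→d7:-→d8:-→d9:-→d10:-→d11:-→d12:-→d13:-→d14:-→d15:-→d16:-→d17:-→d18:-→d19:-→d20:H3→d21:-→d22:-→d23:-→d24:H6  best=H6
  add 156.44.208.192/28 -> H4 at depth 28
  add 81.67.64.0/20 -> H4 at depth 20
  - 81.67.64.0/20 clear@20
  ? 156.44.208.192  path d0:-→d1:-→d2:-→d3:-→d4:-→d5:-→d6:-→d7:-→d8:-→d9:-→d10:-→d11:-→d12:H5→d13:-→d14:-→d15:-→d16:H1→d17:-→d18:-→d19:-→d20:-→d21:-→d22:-→d23:-→d24:-→d25:-→d26:-→d27:-→d28:H4  best=H4
  - 156.44.208.192/28 clear@28
  add 81.67.72.0/21 -> H7 at depth 21
  ? 180.16.192.196  path d0:-→d1:-→d2:-→d3:-→d4:-→d5:-→d6:H2→d7:-→d8:-→d9:-→d10:-→d11:-→d12:-→d13:-→d14:-→d15:-→d16:-→d17:-→d18:-→d19:-→d20:H3→d21:-→d22:-  best=H3
  - 180.0.0.0/6 clear@6
  add 238.65.208.0/20 -> H7 at depth 20
  ? 81.67.72.0  path d0:-→d1:-→d2:-→d3:-→d4:-→d5:-→d6:-→d7:-→d8:-→d9:-→d10:-→d11:-→d12:H5→d13:-→d14:-→d15:-→d16:-→d17:-→d18:-→d19:-→d20:-→d21:H7→d22:-  best=H7
  ? 180.16.195.112  path d0:-→d1:-→d2:-→d3:-→d4:-→d5:-→d6:-→d7:-→d8:-→d9:-→d10:-→d11:-→d12:-→d13:-→d14:-→d15:-→d16:-→d17:-→d18:-→d19:-→d20:H3→d21:-→d22:-→d23:-→d24:H6  best=H6
  ? 19.81.66.90  path d0:-→d1:-  best=no-route
  ? 81.64.0.1  path d0:-→d1:-→d2:-→d3:-→d4:-→d5:-→d6:-→d7:-→d8:-→d9:-→d10:-→d11:-→d12:H5→d13:-→d14:-  best=H5

== LOOKUPS ==
["H1","no-route","H6","H4","H3","H7","H6","no-route","H5"]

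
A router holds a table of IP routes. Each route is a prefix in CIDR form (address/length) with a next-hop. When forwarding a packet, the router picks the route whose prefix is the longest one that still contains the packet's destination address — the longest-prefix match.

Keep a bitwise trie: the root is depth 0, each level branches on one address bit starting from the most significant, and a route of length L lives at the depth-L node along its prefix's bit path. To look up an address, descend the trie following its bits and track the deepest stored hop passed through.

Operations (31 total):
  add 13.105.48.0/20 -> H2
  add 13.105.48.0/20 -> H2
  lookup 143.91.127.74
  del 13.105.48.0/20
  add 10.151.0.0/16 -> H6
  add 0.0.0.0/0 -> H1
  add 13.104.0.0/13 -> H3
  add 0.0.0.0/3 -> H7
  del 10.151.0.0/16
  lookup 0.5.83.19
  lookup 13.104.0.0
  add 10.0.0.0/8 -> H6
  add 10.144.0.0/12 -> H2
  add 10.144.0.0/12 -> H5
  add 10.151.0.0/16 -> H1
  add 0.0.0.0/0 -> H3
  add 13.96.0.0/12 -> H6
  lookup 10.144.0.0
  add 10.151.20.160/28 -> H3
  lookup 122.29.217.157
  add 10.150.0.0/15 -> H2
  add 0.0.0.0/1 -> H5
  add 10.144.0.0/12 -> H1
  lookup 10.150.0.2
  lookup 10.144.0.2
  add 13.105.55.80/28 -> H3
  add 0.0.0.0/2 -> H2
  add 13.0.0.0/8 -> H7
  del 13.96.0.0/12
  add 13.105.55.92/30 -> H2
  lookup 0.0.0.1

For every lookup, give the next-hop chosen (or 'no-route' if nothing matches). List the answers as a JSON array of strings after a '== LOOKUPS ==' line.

Apply in order:
  add 13.105.48.0/20 -> H2 at depth 20
  add 13.105.48.0/20 -> H2 at depth 20
  ? 143.91.127.74  path d0:-  best=no-route
  - 13.105.48.0/20 clear@20
  add 10.151.0.0/16 -> H6 at depth 16
  add 0.0.0.0/0 -> H1 at depth 0
  add 13.104.0.0/13 -> H3 at depth 13
  add 0.0.0.0/3 -> H7 at depth 3
  - 10.151.0.0/16 clear@16
  ? 0.5.83.19  path d0:H1→d1:-→d2:-→d3:H7→d4:-  best=H7
  ? 13.104.0.0  path d0:H1→d1:-→d2:-→d3:H7→d4:-→d5:-→d6:-→d7:-→d8:-→d9:-→d10:-→d11:-→d12:-→d13:H3→d14:-→d15:-  best=H3
  add 10.0.0.0/8 -> H6 at depth 8
  add 10.144.0.0/12 -> H2 at depth 12
  add 10.144.0.0/12 -> H5 at depth 12
  add 10.151.0.0/16 -> H1 at depth 16
  add 0.0.0.0/0 -> H3 at depth 0
  add 13.96.0.0/12 -> H6 at depth 12
  ? 10.144.0.0  path d0:H3→d1:-→d2:-→d3:H7→d4:-→d5:-→d6:-→d7:-→d8:H6→d9:-→d10:-→d11:-→d12:H5→d13:-  best=H5
  add 10.151.20.160/28 -> H3 at depth 28
  ? 122.29.217.157  path d0:H3→d1:-  best=H3
  add 10.150.0.0/15 -> H2 at depth 15
  add 0.0.0.0/1 -> H5 at depth 1
  add 10.144.0.0/12 -> H1 at depth 12
  ? 10.150.0.2  path d0:H3→d1:H5→d2:-→d3:H7→d4:-→d5:-→d6:-→d7:-→d8:H6→d9:-→d10:-→d11:-→d12:H1→d13:-→d14:-→d15:H2  best=H2
  ? 10.144.0.2  path d0:H3→d1:H5→d2:-→d3:H7→d4:-→d5:-→d6:-→d7:-→d8:H6→d9:-→d10:-→d11:-→d12:H1→d13:-  best=H1
  add 13.105.55.80/28 -> H3 at depth 28
  add 0.0.0.0/2 -> H2 at depth 2
  add 13.0.0.0/8 -> H7 at depth 8
  - 13.96.0.0/12 clear@12
  add 13.105.55.92/30 -> H2 at depth 30
  ? 0.0.0.1  path d0:H3→d1:H5→d2:H2→d3:H7→d4:-  best=H7

== LOOKUPS ==
["no-route","H7","H3","H5","H3","H2","H1","H7"]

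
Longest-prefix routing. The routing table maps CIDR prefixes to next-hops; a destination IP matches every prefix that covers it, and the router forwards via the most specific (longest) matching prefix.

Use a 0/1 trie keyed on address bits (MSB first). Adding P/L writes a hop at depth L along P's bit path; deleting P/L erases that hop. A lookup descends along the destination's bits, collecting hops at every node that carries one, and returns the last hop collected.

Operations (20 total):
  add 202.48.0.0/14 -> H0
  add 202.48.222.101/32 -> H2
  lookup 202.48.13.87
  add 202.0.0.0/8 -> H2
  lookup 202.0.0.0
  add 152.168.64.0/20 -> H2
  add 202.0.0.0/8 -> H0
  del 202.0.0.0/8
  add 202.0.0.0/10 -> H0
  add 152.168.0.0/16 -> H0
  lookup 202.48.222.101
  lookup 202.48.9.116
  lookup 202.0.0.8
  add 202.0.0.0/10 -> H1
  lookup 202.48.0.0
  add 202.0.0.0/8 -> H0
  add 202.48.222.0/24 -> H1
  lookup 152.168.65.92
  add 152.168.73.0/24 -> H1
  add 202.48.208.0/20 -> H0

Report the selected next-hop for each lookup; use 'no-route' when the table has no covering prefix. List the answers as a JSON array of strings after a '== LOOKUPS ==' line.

Trace:
  add 202.48.0.0/14 -> H0 at depth 14
  add 202.48.222.101/32 -> H2 at depth 32
  lookup 202.48.13.87: bits 1100101000110000 walk d0:-→d1:-→d2:-→d3:-→d4:-→d5:-→d6:-→d7:-→d8:-→d9:-→d10:-→d11:-→d12:-→d13:-→d14:H0→d15:-→d16:- -> H0
  add 202.0.0.0/8 -> H2 at depth 8
  lookup 202.0.0.0: bits 1100101000 walk d0:-→d1:-→d2:-→d3:-→d4:-→d5:-→d6:-→d7:-→d8:H2→d9:-→d10:- -> H2
  add 152.168.64.0/20 -> H2 at depth 20
  add 202.0.0.0/8 -> H0 at depth 8
  del 202.0.0.0/8 (clear depth 8)
  add 202.0.0.0/10 -> H0 at depth 10
  add 152.168.0.0/16 -> H0 at depth 16
  lookup 202.48.222.101: bits 11001010001100001101111001100101 walk d0:-→d1:-→d2:-→d3:-→d4:-→d5:-→d6:-→d7:-→d8:-→d9:-→d10:H0→d11:-→d12:-→d13:-→d14:H0→d15:-→d16:-→d17:-→d18:-→d19:-→d20:-→d21:-→d22:-→d23:-→d24:-→d25:-→d26:-→d27:-→d28:-→d29:-→d30:-→d31:-→d32:H2 -> H2
  lookup 202.48.9.116: bits 1100101000110000 walk d0:-→d1:-→d2:-→d3:-→d4:-→d5:-→d6:-→d7:-→d8:-→d9:-→d10:H0→d11:-→d12:-→d13:-→d14:H0→d15:-→d16:- -> H0
  lookup 202.0.0.8: bits 1100101000 walk d0:-→d1:-→d2:-→d3:-→d4:-→d5:-→d6:-→d7:-→d8:-→d9:-→d10:H0 -> H0
  add 202.0.0.0/10 -> H1 at depth 10
  lookup 202.48.0.0: bits 1100101000110000 walk d0:-→d1:-→d2:-→d3:-→d4:-→d5:-→d6:-→d7:-→d8:-→d9:-→d10:H1→d11:-→d12:-→d13:-→d14:H0→d15:-→d16:- -> H0
  add 202.0.0.0/8 -> H0 at depth 8
  add 202.48.222.0/24 -> H1 at depth 24
  lookup 152.168.65.92: bits 10011000101010000100 walk d0:-→d1:-→d2:-→d3:-→d4:-→d5:-→d6:-→d7:-→d8:-→d9:-→d10:-→d11:-→d12:-→d13:-→d14:-→d15:-→d16:H0→d17:-→d18:-→d19:-→d20:H2 -> H2
  add 152.168.73.0/24 -> H1 at depth 24
  add 202.48.208.0/20 -> H0 at depth 20

== LOOKUPS ==
["H0","H2","H2","H0","H0","H0","H2"]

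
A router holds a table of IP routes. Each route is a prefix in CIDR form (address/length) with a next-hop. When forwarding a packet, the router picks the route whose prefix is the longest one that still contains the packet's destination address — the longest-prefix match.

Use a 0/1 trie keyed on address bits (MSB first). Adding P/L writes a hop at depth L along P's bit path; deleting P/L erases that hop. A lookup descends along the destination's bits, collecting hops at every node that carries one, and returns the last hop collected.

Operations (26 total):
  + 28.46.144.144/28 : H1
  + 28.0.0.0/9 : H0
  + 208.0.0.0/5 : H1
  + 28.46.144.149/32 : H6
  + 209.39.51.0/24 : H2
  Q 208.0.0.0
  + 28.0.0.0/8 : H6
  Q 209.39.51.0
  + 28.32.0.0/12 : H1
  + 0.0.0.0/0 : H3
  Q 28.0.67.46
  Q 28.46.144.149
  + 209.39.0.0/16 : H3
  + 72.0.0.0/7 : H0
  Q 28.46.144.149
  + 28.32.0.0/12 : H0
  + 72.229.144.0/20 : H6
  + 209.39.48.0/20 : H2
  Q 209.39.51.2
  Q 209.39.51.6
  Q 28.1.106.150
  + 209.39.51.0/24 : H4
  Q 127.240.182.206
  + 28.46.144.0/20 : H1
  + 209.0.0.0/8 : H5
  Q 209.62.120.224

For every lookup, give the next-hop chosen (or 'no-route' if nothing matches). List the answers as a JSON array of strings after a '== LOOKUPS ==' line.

Apply in order:
  add 28.46.144.144/28 -> H1 at depth 28
  add 28.0.0.0/9 -> H0 at depth 9
  add 208.0.0.0/5 -> H1 at depth 5
  add 28.46.144.149/32 -> H6 at depth 32
  add 209.39.51.0/24 -> H2 at depth 24
  ? 208.0.0.0  path d0:-→d1:-→d2:-→d3:-→d4:-→d5:H1→d6:-→d7:-  best=H1
  add 28.0.0.0/8 -> H6 at depth 8
  ? 209.39.51.0  path d0:-→d1:-→d2:-→d3:-→d4:-→d5:H1→d6:-→d7:-→d8:-→d9:-→d10:-→d11:-→d12:-→d13:-→d14:-→d15:-→d16:-→d17:-→d18:-→d19:-→d20:-→d21:-→d22:-→d23:-→d24:H2  best=H2
  add 28.32.0.0/12 -> H1 at depth 12
  add 0.0.0.0/0 -> H3 at depth 0
  ? 28.0.67.46  path d0:H3→d1:-→d2:-→d3:-→d4:-→d5:-→d6:-→d7:-→d8:H6→d9:H0→d10:-  best=H0
  ? 28.46.144.149  path d0:H3→d1:-→d2:-→d3:-→d4:-→d5:-→d6:-→d7:-→d8:H6→d9:H0→d10:-→d11:-→d12:H1→d13:-→d14:-→d15:-→d16:-→d17:-→d18:-→d19:-→d20:-→d21:-→d22:-→d23:-→d24:-→d25:-→d26:-→d27:-→d28:H1→d29:-→d30:-→d31:-→d32:H6  best=H6
  add 209.39.0.0/16 -> H3 at depth 16
  add 72.0.0.0/7 -> H0 at depth 7
  ? 28.46.144.149  path d0:H3→d1:-→d2:-→d3:-→d4:-→d5:-→d6:-→d7:-→d8:H6→d9:H0→d10:-→d11:-→d12:H1→d13:-→d14:-→d15:-→d16:-→d17:-→d18:-→d19:-→d20:-→d21:-→d22:-→d23:-→d24:-→d25:-→d26:-→d27:-→d28:H1→d29:-→d30:-→d31:-→d32:H6  best=H6
  add 28.32.0.0/12 -> H0 at depth 12
  add 72.229.144.0/20 -> H6 at depth 20
  add 209.39.48.0/20 -> H2 at depth 20
  ? 209.39.51.2  path d0:H3→d1:-→d2:-→d3:-→d4:-→d5:H1→d6:-→d7:-→d8:-→d9:-→d10:-→d11:-→d12:-→d13:-→d14:-→d15:-→d16:H3→d17:-→d18:-→d19:-→d20:H2→d21:-→d22:-→d23:-→d24:H2  best=H2
  ? 209.39.51.6  path d0:H3→d1:-→d2:-→d3:-→d4:-→d5:H1→d6:-→d7:-→d8:-→d9:-→d10:-→d11:-→d12:-→d13:-→d14:-→d15:-→d16:H3→d17:-→d18:-→d19:-→d20:H2→d21:-→d22:-→d23:-→d24:H2  best=H2
  ? 28.1.106.150  path d0:H3→d1:-→d2:-→d3:-→d4:-→d5:-→d6:-→d7:-→d8:H6→d9:H0→d10:-  best=H0
  add 209.39.51.0/24 -> H4 at depth 24
  ? 127.240.182.206  path d0:H3→d1:-→d2:-  best=H3
  add 28.46.144.0/20 -> H1 at depth 20
  add 209.0.0.0/8 -> H5 at depth 8
  ? 209.62.120.224  path d0:H3→d1:-→d2:-→d3:-→d4:-→d5:H1→d6:-→d7:-→d8:H5→d9:-→d10:-→d11:-  best=H5

== LOOKUPS ==
["H1","H2","H0","H6","H6","H2","H2","H0","H3","H5"]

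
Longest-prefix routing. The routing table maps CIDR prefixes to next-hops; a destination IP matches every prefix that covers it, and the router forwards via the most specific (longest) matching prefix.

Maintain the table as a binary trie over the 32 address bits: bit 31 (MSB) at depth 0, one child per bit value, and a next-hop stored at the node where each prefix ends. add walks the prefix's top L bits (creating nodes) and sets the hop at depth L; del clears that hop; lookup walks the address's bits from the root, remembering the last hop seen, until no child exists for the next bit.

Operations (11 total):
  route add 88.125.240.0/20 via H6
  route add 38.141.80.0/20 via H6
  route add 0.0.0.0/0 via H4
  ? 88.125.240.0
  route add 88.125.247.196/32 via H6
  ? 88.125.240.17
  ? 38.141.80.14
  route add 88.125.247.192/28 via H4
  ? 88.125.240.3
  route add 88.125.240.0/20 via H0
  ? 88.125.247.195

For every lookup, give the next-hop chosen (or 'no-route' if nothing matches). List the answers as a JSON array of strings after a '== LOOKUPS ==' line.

Apply in order:
  + 88.125.240.0/20 (H6) depth=20
  + 38.141.80.0/20 (H6) depth=20
  + 0.0.0.0/0 (H4) depth=0
  Q 88.125.240.0: descend 01011000011111011111 ; hops seen [H4,H6] ; pick H6
  + 88.125.247.196/32 (H6) depth=32
  Q 88.125.240.17: descend 010110000111110111110 ; hops seen [H4,H6] ; pick H6
  Q 38.141.80.14: descend 00100110100011010101 ; hops seen [H4,H6] ; pick H6
  + 88.125.247.192/28 (H4) depth=28
  Q 88.125.240.3: descend 010110000111110111110 ; hops seen [H4,H6] ; pick H6
  + 88.125.240.0/20 (H0) depth=20
  Q 88.125.247.195: descend 01011000011111011111011111000 ; hops seen [H4,H0,H4] ; pick H4

== LOOKUPS ==
["H6","H6","H6","H6","H4"]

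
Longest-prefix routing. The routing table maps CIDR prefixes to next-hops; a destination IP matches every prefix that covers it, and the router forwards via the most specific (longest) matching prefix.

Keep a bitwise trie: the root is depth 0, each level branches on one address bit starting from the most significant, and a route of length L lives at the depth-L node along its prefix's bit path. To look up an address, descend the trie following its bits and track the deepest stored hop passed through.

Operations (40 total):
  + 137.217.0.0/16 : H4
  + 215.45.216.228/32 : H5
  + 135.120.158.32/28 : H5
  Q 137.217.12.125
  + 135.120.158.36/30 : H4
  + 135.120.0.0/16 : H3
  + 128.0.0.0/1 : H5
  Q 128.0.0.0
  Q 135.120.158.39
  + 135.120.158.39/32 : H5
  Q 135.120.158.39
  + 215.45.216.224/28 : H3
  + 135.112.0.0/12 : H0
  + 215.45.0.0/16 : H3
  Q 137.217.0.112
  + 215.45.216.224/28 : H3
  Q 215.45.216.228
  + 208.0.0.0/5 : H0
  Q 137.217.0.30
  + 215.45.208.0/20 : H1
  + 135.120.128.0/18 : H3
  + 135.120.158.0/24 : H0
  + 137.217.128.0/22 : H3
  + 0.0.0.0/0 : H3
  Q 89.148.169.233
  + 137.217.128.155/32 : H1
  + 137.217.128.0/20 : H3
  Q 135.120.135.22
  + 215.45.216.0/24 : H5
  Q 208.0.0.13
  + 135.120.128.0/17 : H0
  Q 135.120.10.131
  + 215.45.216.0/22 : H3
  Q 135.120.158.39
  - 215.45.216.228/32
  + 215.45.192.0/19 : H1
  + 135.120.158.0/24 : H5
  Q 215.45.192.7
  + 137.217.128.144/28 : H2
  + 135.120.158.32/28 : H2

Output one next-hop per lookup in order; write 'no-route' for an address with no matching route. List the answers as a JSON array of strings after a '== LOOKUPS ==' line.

Apply in order:
  add 137.217.0.0/16 -> H4 at depth 16
  add 215.45.216.228/32 -> H5 at depth 32
  add 135.120.158.32/28 -> H5 at depth 28
  ? 137.217.12.125  path d0:-→d1:-→d2:-→d3:-→d4:-→d5:-→d6:-→d7:-→d8:-→d9:-→d10:-→d11:-→d12:-→d13:-→d14:-→d15:-→d16:H4  best=H4
  add 135.120.158.36/30 -> H4 at depth 30
  add 135.120.0.0/16 -> H3 at depth 16
  add 128.0.0.0/1 -> H5 at depth 1
  ? 128.0.0.0  path d0:-→d1:H5→d2:-→d3:-→d4:-→d5:-  best=H5
  ? 135.120.158.39  path d0:-→d1:H5→d2:-→d3:-→d4:-→d5:-→d6:-→d7:-→d8:-→d9:-→d10:-→d11:-→d12:-→d13:-→d14:-→d15:-→d16:H3→d17:-→d18:-→d19:-→d20:-→d21:-→d22:-→d23:-→d24:-→d25:-→d26:-→d27:-→d28:H5→d29:-→d30:H4  best=H4
  add 135.120.158.39/32 -> H5 at depth 32
  ? 135.120.158.39  path d0:-→d1:H5→d2:-→d3:-→d4:-→d5:-→d6:-→d7:-→d8:-→d9:-→d10:-→d11:-→d12:-→d13:-→d14:-→d15:-→d16:H3→d17:-→d18:-→d19:-→d20:-→d21:-→d22:-→d23:-→d24:-→d25:-→d26:-→d27:-→d28:H5→d29:-→d30:H4→d31:-→d32:H5  best=H5
  add 215.45.216.224/28 -> H3 at depth 28
  add 135.112.0.0/12 -> H0 at depth 12
  add 215.45.0.0/16 -> H3 at depth 16
  ? 137.217.0.112  path d0:-→d1:H5→d2:-→d3:-→d4:-→d5:-→d6:-→d7:-→d8:-→d9:-→d10:-→d11:-→d12:-→d13:-→d14:-→d15:-→d16:H4  best=H4
  add 215.45.216.224/28 -> H3 at depth 28
  ? 215.45.216.228  path d0:-→d1:H5→d2:-→d3:-→d4:-→d5:-→d6:-→d7:-→d8:-→d9:-→d10:-→d11:-→d12:-→d13:-→d14:-→d15:-→d16:H3→d17:-→d18:-→d19:-→d20:-→d21:-→d22:-→d23:-→d24:-→d25:-→d26:-→d27:-→d28:H3→d29:-→d30:-→d31:-→d32:H5  best=H5
  add 208.0.0.0/5 -> H0 at depth 5
  ? 137.217.0.30  path d0:-→d1:H5→d2:-→d3:-→d4:-→d5:-→d6:-→d7:-→d8:-→d9:-→d10:-→d11:-→d12:-→d13:-→d14:-→d15:-→d16:H4  best=H4
  add 215.45.208.0/20 -> H1 at depth 20
  add 135.120.128.0/18 -> H3 at depth 18
  add 135.120.158.0/24 -> H0 at depth 24
  add 137.217.128.0/22 -> H3 at depth 22
  add 0.0.0.0/0 -> H3 at depth 0
  ? 89.148.169.233  path d0:H3  best=H3
  add 137.217.128.155/32 -> H1 at depth 32
  add 137.217.128.0/20 -> H3 at depth 20
  ? 135.120.135.22  path d0:H3→d1:H5→d2:-→d3:-→d4:-→d5:-→d6:-→d7:-→d8:-→d9:-→d10:-→d11:-→d12:H0→d13:-→d14:-→d15:-→d16:H3→d17:-→d18:H3→d19:-  best=H3
  add 215.45.216.0/24 -> H5 at depth 24
  ? 208.0.0.13  path d0:H3→d1:H5→d2:-→d3:-→d4:-→d5:H0  best=H0
  add 135.120.128.0/17 -> H0 at depth 17
  ? 135.120.10.131  path d0:H3→d1:H5→d2:-→d3:-→d4:-→d5:-→d6:-→d7:-→d8:-→d9:-→d10:-→d11:-→d12:H0→d13:-→d14:-→d15:-→d16:H3  best=H3
  add 215.45.216.0/22 -> H3 at depth 22
  ? 135.120.158.39  path d0:H3→d1:H5→d2:-→d3:-→d4:-→d5:-→d6:-→d7:-→d8:-→d9:-→d10:-→d11:-→d12:H0→d13:-→d14:-→d15:-→d16:H3→d17:H0→d18:H3→d19:-→d20:-→d21:-→d22:-→d23:-→d24:H0→d25:-→d26:-→d27:-→d28:H5→d29:-→d30:H4→d31:-→d32:H5  best=H5
  del 215.45.216.228/32 (clear depth 32)
  add 215.45.192.0/19 -> H1 at depth 19
  add 135.120.158.0/24 -> H5 at depth 24
  ? 215.45.192.7  path d0:H3→d1:H5→d2:-→d3:-→d4:-→d5:H0→d6:-→d7:-→d8:-→d9:-→d10:-→d11:-→d12:-→d13:-→d14:-→d15:-→d16:H3→d17:-→d18:-→d19:H1  best=H1
  add 137.217.128.144/28 -> H2 at depth 28
  add 135.120.158.32/28 -> H2 at depth 28

== LOOKUPS ==
["H4","H5","H4","H5","H4","H5","H4","H3","H3","H0","H3","H5","H1"]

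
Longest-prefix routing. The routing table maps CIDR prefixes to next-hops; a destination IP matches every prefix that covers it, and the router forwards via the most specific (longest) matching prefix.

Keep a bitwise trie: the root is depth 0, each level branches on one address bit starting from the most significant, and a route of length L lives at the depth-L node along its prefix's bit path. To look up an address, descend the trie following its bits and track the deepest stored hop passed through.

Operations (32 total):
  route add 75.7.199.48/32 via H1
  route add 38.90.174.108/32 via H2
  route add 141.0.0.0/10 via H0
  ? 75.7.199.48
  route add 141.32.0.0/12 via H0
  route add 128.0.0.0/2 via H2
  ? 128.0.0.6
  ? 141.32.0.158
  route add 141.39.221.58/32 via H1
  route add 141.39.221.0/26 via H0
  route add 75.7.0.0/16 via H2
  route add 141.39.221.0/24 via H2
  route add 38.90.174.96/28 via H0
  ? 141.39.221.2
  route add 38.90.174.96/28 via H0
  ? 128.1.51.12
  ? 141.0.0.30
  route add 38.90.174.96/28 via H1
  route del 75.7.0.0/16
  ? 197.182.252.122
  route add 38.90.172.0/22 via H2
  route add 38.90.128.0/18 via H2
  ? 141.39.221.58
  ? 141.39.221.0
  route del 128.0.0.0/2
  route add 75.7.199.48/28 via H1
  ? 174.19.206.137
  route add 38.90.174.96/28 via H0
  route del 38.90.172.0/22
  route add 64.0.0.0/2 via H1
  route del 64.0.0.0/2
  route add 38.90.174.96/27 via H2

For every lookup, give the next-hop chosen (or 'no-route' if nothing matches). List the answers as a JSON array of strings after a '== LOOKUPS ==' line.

Process each operation:
  + 75.7.199.48/32 (H1) depth=32
  + 38.90.174.108/32 (H2) depth=32
  + 141.0.0.0/10 (H0) depth=10
  Q 75.7.199.48: descend 01001011000001111100011100110000 ; hops seen [H1] ; pick H1
  + 141.32.0.0/12 (H0) depth=12
  + 128.0.0.0/2 (H2) depth=2
  Q 128.0.0.6: descend 1000 ; hops seen [H2] ; pick H2
  Q 141.32.0.158: descend 100011010010 ; hops seen [H2,H0,H0] ; pick H0
  + 141.39.221.58/32 (H1) depth=32
  + 141.39.221.0/26 (H0) depth=26
  + 75.7.0.0/16 (H2) depth=16
  + 141.39.221.0/24 (H2) depth=24
  + 38.90.174.96/28 (H0) depth=28
  Q 141.39.221.2: descend 10001101001001111101110100 ; hops seen [H2,H0,H0,H2,H0] ; pick H0
  + 38.90.174.96/28 (H0) depth=28
  Q 128.1.51.12: descend 1000 ; hops seen [H2] ; pick H2
  Q 141.0.0.30: descend 1000110100 ; hops seen [H2,H0] ; pick H0
  + 38.90.174.96/28 (H1) depth=28
  - 75.7.0.0/16 clear@16
  Q 197.182.252.122: descend 1 ; hops seen [∅] ; pick no-route
  + 38.90.172.0/22 (H2) depth=22
  + 38.90.128.0/18 (H2) depth=18
  Q 141.39.221.58: descend 10001101001001111101110100111010 ; hops seen [H2,H0,H0,H2,H0,H1] ; pick H1
  Q 141.39.221.0: descend 10001101001001111101110100 ; hops seen [H2,H0,H0,H2,H0] ; pick H0
  - 128.0.0.0/2 clear@2
  + 75.7.199.48/28 (H1) depth=28
  Q 174.19.206.137: descend 10 ; hops seen [∅] ; pick no-route
  + 38.90.174.96/28 (H0) depth=28
  - 38.90.172.0/22 clear@22
  + 64.0.0.0/2 (H1) depth=2
  - 64.0.0.0/2 clear@2
  + 38.90.174.96/27 (H2) depth=27

== LOOKUPS ==
["H1","H2","H0","H0","H2","H0","no-route","H1","H0","no-route"]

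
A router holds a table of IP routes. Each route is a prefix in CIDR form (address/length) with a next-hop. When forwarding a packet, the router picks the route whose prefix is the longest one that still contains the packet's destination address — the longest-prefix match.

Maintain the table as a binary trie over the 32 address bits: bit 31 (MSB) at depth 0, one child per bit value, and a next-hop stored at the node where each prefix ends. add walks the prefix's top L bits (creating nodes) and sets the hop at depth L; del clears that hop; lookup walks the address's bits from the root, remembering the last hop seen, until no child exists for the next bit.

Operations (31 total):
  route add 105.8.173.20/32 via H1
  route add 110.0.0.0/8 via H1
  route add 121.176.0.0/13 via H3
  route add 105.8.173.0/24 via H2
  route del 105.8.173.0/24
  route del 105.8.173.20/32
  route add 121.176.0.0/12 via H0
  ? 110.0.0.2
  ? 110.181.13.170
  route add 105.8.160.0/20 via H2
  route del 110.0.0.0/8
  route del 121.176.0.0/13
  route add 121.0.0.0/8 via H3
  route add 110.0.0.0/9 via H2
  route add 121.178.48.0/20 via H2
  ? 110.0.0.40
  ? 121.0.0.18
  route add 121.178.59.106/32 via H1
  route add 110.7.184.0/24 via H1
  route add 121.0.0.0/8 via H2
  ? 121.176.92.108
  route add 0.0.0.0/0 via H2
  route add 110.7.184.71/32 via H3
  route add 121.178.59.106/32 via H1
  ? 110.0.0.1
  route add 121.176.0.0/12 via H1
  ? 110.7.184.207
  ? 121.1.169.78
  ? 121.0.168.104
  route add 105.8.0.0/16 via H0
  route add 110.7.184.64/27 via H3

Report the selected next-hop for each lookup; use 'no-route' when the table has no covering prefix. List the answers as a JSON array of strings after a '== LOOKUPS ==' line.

Trace:
  + 105.8.173.20/32 (H1) depth=32
  + 110.0.0.0/8 (H1) depth=8
  + 121.176.0.0/13 (H3) depth=13
  + 105.8.173.0/24 (H2) depth=24
  - 105.8.173.0/24 clear@24
  - 105.8.173.20/32 clear@32
  + 121.176.0.0/12 (H0) depth=12
  lookup 110.0.0.2: bits 01101110 walk d0:-→d1:-→d2:-→d3:-→d4:-→d5:-→d6:-→d7:-→d8:H1 -> H1
  lookup 110.181.13.170: bits 01101110 walk d0:-→d1:-→d2:-→d3:-→d4:-→d5:-→d6:-→d7:-→d8:H1 -> H1
  + 105.8.160.0/20 (H2) depth=20
  - 110.0.0.0/8 clear@8
  - 121.176.0.0/13 clear@13
  + 121.0.0.0/8 (H3) depth=8
  + 110.0.0.0/9 (H2) depth=9
  + 121.178.48.0/20 (H2) depth=20
  lookup 110.0.0.40: bits 011011100 walk d0:-→d1:-→d2:-→d3:-→d4:-→d5:-→d6:-→d7:-→d8:-→d9:H2 -> H2
  lookup 121.0.0.18: bits 01111001 walk d0:-→d1:-→d2:-→d3:-→d4:-→d5:-→d6:-→d7:-→d8:H3 -> H3
  + 121.178.59.106/32 (H1) depth=32
  + 110.7.184.0/24 (H1) depth=24
  + 121.0.0.0/8 (H2) depth=8
  lookup 121.176.92.108: bits 01111001101100 walk d0:-→d1:-→d2:-→d3:-→d4:-→d5:-→d6:-→d7:-→d8:H2→d9:-→d10:-→d11:-→d12:H0→d13:-→d14:- -> H0
  + 0.0.0.0/0 (H2) depth=0
  + 110.7.184.71/32 (H3) depth=32
  + 121.178.59.106/32 (H1) depth=32
  lookup 110.0.0.1: bits 0110111000000 walk d0:H2→d1:-→d2:-→d3:-→d4:-→d5:-→d6:-→d7:-→d8:-→d9:H2→d10:-→d11:-→d12:-→d13:- -> H2
  + 121.176.0.0/12 (H1) depth=12
  lookup 110.7.184.207: bits 011011100000011110111000 walk d0:H2→d1:-→d2:-→d3:-→d4:-→d5:-→d6:-→d7:-→d8:-→d9:H2→d10:-→d11:-→d12:-→d13:-→d14:-→d15:-→d16:-→d17:-→d18:-→d19:-→d20:-→d21:-→d22:-→d23:-→d24:H1 -> H1
  lookup 121.1.169.78: bits 01111001 walk d0:H2→d1:-→d2:-→d3:-→d4:-→d5:-→d6:-→d7:-→d8:H2 -> H2
  lookup 121.0.168.104: bits 01111001 walk d0:H2→d1:-→d2:-→d3:-→d4:-→d5:-→d6:-→d7:-→d8:H2 -> H2
  + 105.8.0.0/16 (H0) depth=16
  + 110.7.184.64/27 (H3) depth=27

== LOOKUPS ==
["H1","H1","H2","H3","H0","H2","H1","H2","H2"]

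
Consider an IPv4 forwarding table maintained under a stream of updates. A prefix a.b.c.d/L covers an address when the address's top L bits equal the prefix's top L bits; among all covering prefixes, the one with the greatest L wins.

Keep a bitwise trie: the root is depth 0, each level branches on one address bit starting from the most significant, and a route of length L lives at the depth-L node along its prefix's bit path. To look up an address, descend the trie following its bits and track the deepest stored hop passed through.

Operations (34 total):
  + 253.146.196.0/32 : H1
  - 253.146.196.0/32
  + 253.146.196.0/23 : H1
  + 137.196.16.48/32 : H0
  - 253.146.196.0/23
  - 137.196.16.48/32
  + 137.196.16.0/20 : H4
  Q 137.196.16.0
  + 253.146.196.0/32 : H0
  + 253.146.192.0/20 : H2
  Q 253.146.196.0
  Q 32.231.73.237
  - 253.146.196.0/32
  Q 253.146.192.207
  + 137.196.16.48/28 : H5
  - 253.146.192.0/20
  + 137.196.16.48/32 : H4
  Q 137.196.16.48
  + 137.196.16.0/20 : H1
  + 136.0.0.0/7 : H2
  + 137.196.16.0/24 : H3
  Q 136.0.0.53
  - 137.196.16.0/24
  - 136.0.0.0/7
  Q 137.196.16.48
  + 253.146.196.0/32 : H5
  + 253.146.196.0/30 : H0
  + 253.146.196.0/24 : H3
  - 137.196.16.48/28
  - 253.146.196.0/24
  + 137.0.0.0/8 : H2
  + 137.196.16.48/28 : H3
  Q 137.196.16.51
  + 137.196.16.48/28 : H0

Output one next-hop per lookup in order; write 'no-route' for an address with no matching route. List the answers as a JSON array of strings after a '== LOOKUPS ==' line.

Trace:
  add 253.146.196.0/32 -> H1 at depth 32
  - 253.146.196.0/32 clear@32
  add 253.146.196.0/23 -> H1 at depth 23
  add 137.196.16.48/32 -> H0 at depth 32
  - 253.146.196.0/23 clear@23
  - 137.196.16.48/32 clear@32
  add 137.196.16.0/20 -> H4 at depth 20
  ? 137.196.16.0  path d0:-→d1:-→d2:-→d3:-→d4:-→d5:-→d6:-→d7:-→d8:-→d9:-→d10:-→d11:-→d12:-→d13:-→d14:-→d15:-→d16:-→d17:-→d18:-→d19:-→d20:H4→d21:-→d22:-→d23:-→d24:-→d25:-→d26:-  best=H4
  add 253.146.196.0/32 -> H0 at depth 32
  add 253.146.192.0/20 -> H2 at depth 20
  ? 253.146.196.0  path d0:-→d1:-→d2:-→d3:-→d4:-→d5:-→d6:-→d7:-→d8:-→d9:-→d10:-→d11:-→d12:-→d13:-→d14:-→d15:-→d16:-→d17:-→d18:-→d19:-→d20:H2→d21:-→d22:-→d23:-→d24:-→d25:-→d26:-→d27:-→d28:-→d29:-→d30:-→d31:-→d32:H0  best=H0
  ? 32.231.73.237  path d0:-  best=no-route
  - 253.146.196.0/32 clear@32
  ? 253.146.192.207  path d0:-→d1:-→d2:-→d3:-→d4:-→d5:-→d6:-→d7:-→d8:-→d9:-→d10:-→d11:-→d12:-→d13:-→d14:-→d15:-→d16:-→d17:-→d18:-→d19:-→d20:H2→d21:-  best=H2
  add 137.196.16.48/28 -> H5 at depth 28
  - 253.146.192.0/20 clear@20
  add 137.196.16.48/32 -> H4 at depth 32
  ? 137.196.16.48  path d0:-→d1:-→d2:-→d3:-→d4:-→d5:-→d6:-→d7:-→d8:-→d9:-→d10:-→d11:-→d12:-→d13:-→d14:-→d15:-→d16:-→d17:-→d18:-→d19:-→d20:H4→d21:-→d22:-→d23:-→d24:-→d25:-→d26:-→d27:-→d28:H5→d29:-→d30:-→d31:-→d32:H4  best=H4
  add 137.196.16.0/20 -> H1 at depth 20
  add 136.0.0.0/7 -> H2 at depth 7
  add 137.196.16.0/24 -> H3 at depth 24
  ? 136.0.0.53  path d0:-→d1:-→d2:-→d3:-→d4:-→d5:-→d6:-→d7:H2  best=H2
  - 137.196.16.0/24 clear@24
  - 136.0.0.0/7 clear@7
  ? 137.196.16.48  path d0:-→d1:-→d2:-→d3:-→d4:-→d5:-→d6:-→d7:-→d8:-→d9:-→d10:-→d11:-→d12:-→d13:-→d14:-→d15:-→d16:-→d17:-→d18:-→d19:-→d20:H1→d21:-→d22:-→d23:-→d24:-→d25:-→d26:-→d27:-→d28:H5→d29:-→d30:-→d31:-→d32:H4  best=H4
  add 253.146.196.0/32 -> H5 at depth 32
  add 253.146.196.0/30 -> H0 at depth 30
  add 253.146.196.0/24 -> H3 at depth 24
  - 137.196.16.48/28 clear@28
  - 253.146.196.0/24 clear@24
  add 137.0.0.0/8 -> H2 at depth 8
  add 137.196.16.48/28 -> H3 at depth 28
  ? 137.196.16.51  path d0:-→d1:-→d2:-→d3:-→d4:-→d5:-→d6:-→d7:-→d8:H2→d9:-→d10:-→d11:-→d12:-→d13:-→d14:-→d15:-→d16:-→d17:-→d18:-→d19:-→d20:H1→d21:-→d22:-→d23:-→d24:-→d25:-→d26:-→d27:-→d28:H3→d29:-→d30:-  best=H3
  add 137.196.16.48/28 -> H0 at depth 28

== LOOKUPS ==
["H4","H0","no-route","H2","H4","H2","H4","H3"]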